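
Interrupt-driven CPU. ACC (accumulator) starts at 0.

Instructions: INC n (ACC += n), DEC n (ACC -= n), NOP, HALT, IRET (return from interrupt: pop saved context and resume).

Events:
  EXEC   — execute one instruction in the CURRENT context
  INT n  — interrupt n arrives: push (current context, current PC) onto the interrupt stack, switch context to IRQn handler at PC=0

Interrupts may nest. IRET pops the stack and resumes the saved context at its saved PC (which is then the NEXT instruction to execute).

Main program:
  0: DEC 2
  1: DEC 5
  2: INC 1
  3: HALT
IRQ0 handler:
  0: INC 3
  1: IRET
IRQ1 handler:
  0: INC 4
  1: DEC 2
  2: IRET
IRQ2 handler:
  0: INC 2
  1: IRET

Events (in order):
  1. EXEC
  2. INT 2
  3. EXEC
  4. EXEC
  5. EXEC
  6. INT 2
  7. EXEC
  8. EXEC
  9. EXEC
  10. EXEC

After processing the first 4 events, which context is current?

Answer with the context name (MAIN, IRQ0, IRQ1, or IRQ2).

Event 1 (EXEC): [MAIN] PC=0: DEC 2 -> ACC=-2
Event 2 (INT 2): INT 2 arrives: push (MAIN, PC=1), enter IRQ2 at PC=0 (depth now 1)
Event 3 (EXEC): [IRQ2] PC=0: INC 2 -> ACC=0
Event 4 (EXEC): [IRQ2] PC=1: IRET -> resume MAIN at PC=1 (depth now 0)

Answer: MAIN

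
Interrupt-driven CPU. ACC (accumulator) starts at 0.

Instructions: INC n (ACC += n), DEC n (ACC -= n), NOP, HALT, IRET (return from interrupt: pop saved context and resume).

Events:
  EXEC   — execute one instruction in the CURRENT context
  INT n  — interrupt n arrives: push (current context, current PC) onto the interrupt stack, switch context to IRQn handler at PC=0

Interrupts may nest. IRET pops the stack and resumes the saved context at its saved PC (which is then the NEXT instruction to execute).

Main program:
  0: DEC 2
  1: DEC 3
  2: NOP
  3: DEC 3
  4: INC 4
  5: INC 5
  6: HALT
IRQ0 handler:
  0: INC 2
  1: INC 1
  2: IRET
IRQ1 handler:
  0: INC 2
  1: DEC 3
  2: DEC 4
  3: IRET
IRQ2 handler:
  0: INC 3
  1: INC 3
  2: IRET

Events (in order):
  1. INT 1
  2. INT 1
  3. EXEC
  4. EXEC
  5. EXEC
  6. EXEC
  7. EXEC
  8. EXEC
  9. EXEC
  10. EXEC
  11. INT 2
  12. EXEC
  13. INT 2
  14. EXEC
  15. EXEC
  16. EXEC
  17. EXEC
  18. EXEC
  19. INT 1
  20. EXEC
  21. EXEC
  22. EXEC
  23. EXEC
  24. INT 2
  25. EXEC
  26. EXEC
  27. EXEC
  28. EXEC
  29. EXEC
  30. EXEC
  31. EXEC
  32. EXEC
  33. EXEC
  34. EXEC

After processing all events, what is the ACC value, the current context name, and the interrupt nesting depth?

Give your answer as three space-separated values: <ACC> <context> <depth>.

Event 1 (INT 1): INT 1 arrives: push (MAIN, PC=0), enter IRQ1 at PC=0 (depth now 1)
Event 2 (INT 1): INT 1 arrives: push (IRQ1, PC=0), enter IRQ1 at PC=0 (depth now 2)
Event 3 (EXEC): [IRQ1] PC=0: INC 2 -> ACC=2
Event 4 (EXEC): [IRQ1] PC=1: DEC 3 -> ACC=-1
Event 5 (EXEC): [IRQ1] PC=2: DEC 4 -> ACC=-5
Event 6 (EXEC): [IRQ1] PC=3: IRET -> resume IRQ1 at PC=0 (depth now 1)
Event 7 (EXEC): [IRQ1] PC=0: INC 2 -> ACC=-3
Event 8 (EXEC): [IRQ1] PC=1: DEC 3 -> ACC=-6
Event 9 (EXEC): [IRQ1] PC=2: DEC 4 -> ACC=-10
Event 10 (EXEC): [IRQ1] PC=3: IRET -> resume MAIN at PC=0 (depth now 0)
Event 11 (INT 2): INT 2 arrives: push (MAIN, PC=0), enter IRQ2 at PC=0 (depth now 1)
Event 12 (EXEC): [IRQ2] PC=0: INC 3 -> ACC=-7
Event 13 (INT 2): INT 2 arrives: push (IRQ2, PC=1), enter IRQ2 at PC=0 (depth now 2)
Event 14 (EXEC): [IRQ2] PC=0: INC 3 -> ACC=-4
Event 15 (EXEC): [IRQ2] PC=1: INC 3 -> ACC=-1
Event 16 (EXEC): [IRQ2] PC=2: IRET -> resume IRQ2 at PC=1 (depth now 1)
Event 17 (EXEC): [IRQ2] PC=1: INC 3 -> ACC=2
Event 18 (EXEC): [IRQ2] PC=2: IRET -> resume MAIN at PC=0 (depth now 0)
Event 19 (INT 1): INT 1 arrives: push (MAIN, PC=0), enter IRQ1 at PC=0 (depth now 1)
Event 20 (EXEC): [IRQ1] PC=0: INC 2 -> ACC=4
Event 21 (EXEC): [IRQ1] PC=1: DEC 3 -> ACC=1
Event 22 (EXEC): [IRQ1] PC=2: DEC 4 -> ACC=-3
Event 23 (EXEC): [IRQ1] PC=3: IRET -> resume MAIN at PC=0 (depth now 0)
Event 24 (INT 2): INT 2 arrives: push (MAIN, PC=0), enter IRQ2 at PC=0 (depth now 1)
Event 25 (EXEC): [IRQ2] PC=0: INC 3 -> ACC=0
Event 26 (EXEC): [IRQ2] PC=1: INC 3 -> ACC=3
Event 27 (EXEC): [IRQ2] PC=2: IRET -> resume MAIN at PC=0 (depth now 0)
Event 28 (EXEC): [MAIN] PC=0: DEC 2 -> ACC=1
Event 29 (EXEC): [MAIN] PC=1: DEC 3 -> ACC=-2
Event 30 (EXEC): [MAIN] PC=2: NOP
Event 31 (EXEC): [MAIN] PC=3: DEC 3 -> ACC=-5
Event 32 (EXEC): [MAIN] PC=4: INC 4 -> ACC=-1
Event 33 (EXEC): [MAIN] PC=5: INC 5 -> ACC=4
Event 34 (EXEC): [MAIN] PC=6: HALT

Answer: 4 MAIN 0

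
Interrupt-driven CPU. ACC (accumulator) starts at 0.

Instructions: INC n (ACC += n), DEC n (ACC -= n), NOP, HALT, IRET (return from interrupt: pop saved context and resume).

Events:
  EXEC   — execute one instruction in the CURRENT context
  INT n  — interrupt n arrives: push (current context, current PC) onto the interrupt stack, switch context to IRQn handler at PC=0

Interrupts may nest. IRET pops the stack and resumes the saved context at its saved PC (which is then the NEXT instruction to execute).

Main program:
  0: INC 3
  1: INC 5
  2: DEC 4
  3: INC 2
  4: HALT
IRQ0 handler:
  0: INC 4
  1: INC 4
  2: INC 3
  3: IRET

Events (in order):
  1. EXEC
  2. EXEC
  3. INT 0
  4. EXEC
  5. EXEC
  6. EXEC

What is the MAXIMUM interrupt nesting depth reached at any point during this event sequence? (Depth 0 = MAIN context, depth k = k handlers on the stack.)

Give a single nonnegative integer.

Event 1 (EXEC): [MAIN] PC=0: INC 3 -> ACC=3 [depth=0]
Event 2 (EXEC): [MAIN] PC=1: INC 5 -> ACC=8 [depth=0]
Event 3 (INT 0): INT 0 arrives: push (MAIN, PC=2), enter IRQ0 at PC=0 (depth now 1) [depth=1]
Event 4 (EXEC): [IRQ0] PC=0: INC 4 -> ACC=12 [depth=1]
Event 5 (EXEC): [IRQ0] PC=1: INC 4 -> ACC=16 [depth=1]
Event 6 (EXEC): [IRQ0] PC=2: INC 3 -> ACC=19 [depth=1]
Max depth observed: 1

Answer: 1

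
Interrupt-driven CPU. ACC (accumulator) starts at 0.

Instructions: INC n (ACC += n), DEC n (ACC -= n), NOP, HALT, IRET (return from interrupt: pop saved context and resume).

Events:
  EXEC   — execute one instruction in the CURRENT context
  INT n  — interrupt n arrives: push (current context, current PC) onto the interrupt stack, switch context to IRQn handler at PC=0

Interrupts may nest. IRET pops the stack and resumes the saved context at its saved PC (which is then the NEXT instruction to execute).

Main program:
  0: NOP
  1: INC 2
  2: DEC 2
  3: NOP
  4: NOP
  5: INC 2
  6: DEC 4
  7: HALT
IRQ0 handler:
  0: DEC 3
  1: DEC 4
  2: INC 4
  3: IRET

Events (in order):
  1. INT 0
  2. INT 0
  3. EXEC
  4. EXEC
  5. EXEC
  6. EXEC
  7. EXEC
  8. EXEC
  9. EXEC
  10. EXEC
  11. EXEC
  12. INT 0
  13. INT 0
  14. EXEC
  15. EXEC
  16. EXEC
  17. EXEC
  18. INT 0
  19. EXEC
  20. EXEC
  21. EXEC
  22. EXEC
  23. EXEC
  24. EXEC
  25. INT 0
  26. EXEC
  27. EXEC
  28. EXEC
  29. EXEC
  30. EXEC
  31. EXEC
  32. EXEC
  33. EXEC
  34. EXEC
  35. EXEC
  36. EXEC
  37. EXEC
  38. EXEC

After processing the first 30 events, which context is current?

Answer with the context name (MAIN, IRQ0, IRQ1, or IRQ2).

Answer: IRQ0

Derivation:
Event 1 (INT 0): INT 0 arrives: push (MAIN, PC=0), enter IRQ0 at PC=0 (depth now 1)
Event 2 (INT 0): INT 0 arrives: push (IRQ0, PC=0), enter IRQ0 at PC=0 (depth now 2)
Event 3 (EXEC): [IRQ0] PC=0: DEC 3 -> ACC=-3
Event 4 (EXEC): [IRQ0] PC=1: DEC 4 -> ACC=-7
Event 5 (EXEC): [IRQ0] PC=2: INC 4 -> ACC=-3
Event 6 (EXEC): [IRQ0] PC=3: IRET -> resume IRQ0 at PC=0 (depth now 1)
Event 7 (EXEC): [IRQ0] PC=0: DEC 3 -> ACC=-6
Event 8 (EXEC): [IRQ0] PC=1: DEC 4 -> ACC=-10
Event 9 (EXEC): [IRQ0] PC=2: INC 4 -> ACC=-6
Event 10 (EXEC): [IRQ0] PC=3: IRET -> resume MAIN at PC=0 (depth now 0)
Event 11 (EXEC): [MAIN] PC=0: NOP
Event 12 (INT 0): INT 0 arrives: push (MAIN, PC=1), enter IRQ0 at PC=0 (depth now 1)
Event 13 (INT 0): INT 0 arrives: push (IRQ0, PC=0), enter IRQ0 at PC=0 (depth now 2)
Event 14 (EXEC): [IRQ0] PC=0: DEC 3 -> ACC=-9
Event 15 (EXEC): [IRQ0] PC=1: DEC 4 -> ACC=-13
Event 16 (EXEC): [IRQ0] PC=2: INC 4 -> ACC=-9
Event 17 (EXEC): [IRQ0] PC=3: IRET -> resume IRQ0 at PC=0 (depth now 1)
Event 18 (INT 0): INT 0 arrives: push (IRQ0, PC=0), enter IRQ0 at PC=0 (depth now 2)
Event 19 (EXEC): [IRQ0] PC=0: DEC 3 -> ACC=-12
Event 20 (EXEC): [IRQ0] PC=1: DEC 4 -> ACC=-16
Event 21 (EXEC): [IRQ0] PC=2: INC 4 -> ACC=-12
Event 22 (EXEC): [IRQ0] PC=3: IRET -> resume IRQ0 at PC=0 (depth now 1)
Event 23 (EXEC): [IRQ0] PC=0: DEC 3 -> ACC=-15
Event 24 (EXEC): [IRQ0] PC=1: DEC 4 -> ACC=-19
Event 25 (INT 0): INT 0 arrives: push (IRQ0, PC=2), enter IRQ0 at PC=0 (depth now 2)
Event 26 (EXEC): [IRQ0] PC=0: DEC 3 -> ACC=-22
Event 27 (EXEC): [IRQ0] PC=1: DEC 4 -> ACC=-26
Event 28 (EXEC): [IRQ0] PC=2: INC 4 -> ACC=-22
Event 29 (EXEC): [IRQ0] PC=3: IRET -> resume IRQ0 at PC=2 (depth now 1)
Event 30 (EXEC): [IRQ0] PC=2: INC 4 -> ACC=-18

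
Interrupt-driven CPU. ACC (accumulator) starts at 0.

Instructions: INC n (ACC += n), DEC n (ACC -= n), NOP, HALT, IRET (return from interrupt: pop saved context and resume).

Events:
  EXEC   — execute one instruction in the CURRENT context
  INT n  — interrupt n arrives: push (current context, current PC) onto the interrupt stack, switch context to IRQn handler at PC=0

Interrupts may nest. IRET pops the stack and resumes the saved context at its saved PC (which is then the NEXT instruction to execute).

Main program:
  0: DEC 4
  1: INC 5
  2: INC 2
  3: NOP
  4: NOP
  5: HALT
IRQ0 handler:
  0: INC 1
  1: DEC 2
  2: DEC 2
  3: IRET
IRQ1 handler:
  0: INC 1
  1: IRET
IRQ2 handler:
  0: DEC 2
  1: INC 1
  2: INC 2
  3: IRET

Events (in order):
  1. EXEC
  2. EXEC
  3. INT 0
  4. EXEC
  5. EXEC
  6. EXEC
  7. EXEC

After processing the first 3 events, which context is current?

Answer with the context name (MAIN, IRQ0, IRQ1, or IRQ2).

Event 1 (EXEC): [MAIN] PC=0: DEC 4 -> ACC=-4
Event 2 (EXEC): [MAIN] PC=1: INC 5 -> ACC=1
Event 3 (INT 0): INT 0 arrives: push (MAIN, PC=2), enter IRQ0 at PC=0 (depth now 1)

Answer: IRQ0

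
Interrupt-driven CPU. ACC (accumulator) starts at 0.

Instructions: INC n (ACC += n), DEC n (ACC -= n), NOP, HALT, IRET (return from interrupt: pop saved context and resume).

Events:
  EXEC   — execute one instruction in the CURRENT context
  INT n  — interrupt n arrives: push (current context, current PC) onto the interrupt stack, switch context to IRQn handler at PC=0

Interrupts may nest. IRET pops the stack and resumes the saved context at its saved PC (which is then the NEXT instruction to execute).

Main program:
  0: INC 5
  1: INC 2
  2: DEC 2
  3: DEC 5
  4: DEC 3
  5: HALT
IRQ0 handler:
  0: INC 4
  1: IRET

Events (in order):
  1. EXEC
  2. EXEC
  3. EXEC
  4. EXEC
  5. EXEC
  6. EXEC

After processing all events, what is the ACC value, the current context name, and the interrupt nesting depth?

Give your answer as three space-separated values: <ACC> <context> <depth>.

Answer: -3 MAIN 0

Derivation:
Event 1 (EXEC): [MAIN] PC=0: INC 5 -> ACC=5
Event 2 (EXEC): [MAIN] PC=1: INC 2 -> ACC=7
Event 3 (EXEC): [MAIN] PC=2: DEC 2 -> ACC=5
Event 4 (EXEC): [MAIN] PC=3: DEC 5 -> ACC=0
Event 5 (EXEC): [MAIN] PC=4: DEC 3 -> ACC=-3
Event 6 (EXEC): [MAIN] PC=5: HALT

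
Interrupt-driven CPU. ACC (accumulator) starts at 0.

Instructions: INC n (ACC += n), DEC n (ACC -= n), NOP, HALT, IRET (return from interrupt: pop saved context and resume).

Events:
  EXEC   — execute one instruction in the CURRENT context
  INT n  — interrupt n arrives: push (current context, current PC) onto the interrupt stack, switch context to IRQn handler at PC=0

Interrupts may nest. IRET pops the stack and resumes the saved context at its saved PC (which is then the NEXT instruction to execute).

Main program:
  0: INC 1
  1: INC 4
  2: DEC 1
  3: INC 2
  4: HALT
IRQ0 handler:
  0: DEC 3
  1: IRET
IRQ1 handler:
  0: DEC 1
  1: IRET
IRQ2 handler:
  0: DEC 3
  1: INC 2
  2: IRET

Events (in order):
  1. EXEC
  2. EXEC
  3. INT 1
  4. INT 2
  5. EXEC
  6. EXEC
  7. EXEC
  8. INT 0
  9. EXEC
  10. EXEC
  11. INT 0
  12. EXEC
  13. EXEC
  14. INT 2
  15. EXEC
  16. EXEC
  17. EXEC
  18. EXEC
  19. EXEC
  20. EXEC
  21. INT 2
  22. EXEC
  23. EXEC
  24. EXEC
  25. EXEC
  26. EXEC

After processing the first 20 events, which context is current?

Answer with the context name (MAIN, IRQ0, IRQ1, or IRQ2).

Event 1 (EXEC): [MAIN] PC=0: INC 1 -> ACC=1
Event 2 (EXEC): [MAIN] PC=1: INC 4 -> ACC=5
Event 3 (INT 1): INT 1 arrives: push (MAIN, PC=2), enter IRQ1 at PC=0 (depth now 1)
Event 4 (INT 2): INT 2 arrives: push (IRQ1, PC=0), enter IRQ2 at PC=0 (depth now 2)
Event 5 (EXEC): [IRQ2] PC=0: DEC 3 -> ACC=2
Event 6 (EXEC): [IRQ2] PC=1: INC 2 -> ACC=4
Event 7 (EXEC): [IRQ2] PC=2: IRET -> resume IRQ1 at PC=0 (depth now 1)
Event 8 (INT 0): INT 0 arrives: push (IRQ1, PC=0), enter IRQ0 at PC=0 (depth now 2)
Event 9 (EXEC): [IRQ0] PC=0: DEC 3 -> ACC=1
Event 10 (EXEC): [IRQ0] PC=1: IRET -> resume IRQ1 at PC=0 (depth now 1)
Event 11 (INT 0): INT 0 arrives: push (IRQ1, PC=0), enter IRQ0 at PC=0 (depth now 2)
Event 12 (EXEC): [IRQ0] PC=0: DEC 3 -> ACC=-2
Event 13 (EXEC): [IRQ0] PC=1: IRET -> resume IRQ1 at PC=0 (depth now 1)
Event 14 (INT 2): INT 2 arrives: push (IRQ1, PC=0), enter IRQ2 at PC=0 (depth now 2)
Event 15 (EXEC): [IRQ2] PC=0: DEC 3 -> ACC=-5
Event 16 (EXEC): [IRQ2] PC=1: INC 2 -> ACC=-3
Event 17 (EXEC): [IRQ2] PC=2: IRET -> resume IRQ1 at PC=0 (depth now 1)
Event 18 (EXEC): [IRQ1] PC=0: DEC 1 -> ACC=-4
Event 19 (EXEC): [IRQ1] PC=1: IRET -> resume MAIN at PC=2 (depth now 0)
Event 20 (EXEC): [MAIN] PC=2: DEC 1 -> ACC=-5

Answer: MAIN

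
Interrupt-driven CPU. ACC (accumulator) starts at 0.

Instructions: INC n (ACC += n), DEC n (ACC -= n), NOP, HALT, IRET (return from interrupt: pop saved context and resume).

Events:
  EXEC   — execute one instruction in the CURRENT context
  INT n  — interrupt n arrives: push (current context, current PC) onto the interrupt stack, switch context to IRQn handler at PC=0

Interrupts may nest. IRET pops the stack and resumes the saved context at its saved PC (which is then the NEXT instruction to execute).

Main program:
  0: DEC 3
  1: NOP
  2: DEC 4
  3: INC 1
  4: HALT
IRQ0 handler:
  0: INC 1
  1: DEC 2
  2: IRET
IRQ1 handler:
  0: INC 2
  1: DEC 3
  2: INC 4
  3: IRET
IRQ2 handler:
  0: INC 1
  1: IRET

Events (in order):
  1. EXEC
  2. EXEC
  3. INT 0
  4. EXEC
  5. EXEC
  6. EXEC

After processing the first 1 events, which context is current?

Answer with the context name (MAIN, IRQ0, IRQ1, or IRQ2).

Event 1 (EXEC): [MAIN] PC=0: DEC 3 -> ACC=-3

Answer: MAIN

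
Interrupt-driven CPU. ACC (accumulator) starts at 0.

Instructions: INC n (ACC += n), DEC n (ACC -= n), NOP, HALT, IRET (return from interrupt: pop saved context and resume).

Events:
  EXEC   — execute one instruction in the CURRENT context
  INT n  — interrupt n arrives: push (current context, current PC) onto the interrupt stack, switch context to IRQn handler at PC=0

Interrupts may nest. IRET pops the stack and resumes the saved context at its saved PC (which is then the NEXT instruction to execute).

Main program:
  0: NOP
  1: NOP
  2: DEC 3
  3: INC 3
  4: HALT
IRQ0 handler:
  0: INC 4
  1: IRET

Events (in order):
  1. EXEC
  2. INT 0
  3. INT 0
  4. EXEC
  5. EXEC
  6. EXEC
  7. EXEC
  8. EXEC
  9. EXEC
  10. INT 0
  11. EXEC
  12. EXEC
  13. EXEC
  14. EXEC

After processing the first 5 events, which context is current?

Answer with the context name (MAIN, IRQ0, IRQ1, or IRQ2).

Event 1 (EXEC): [MAIN] PC=0: NOP
Event 2 (INT 0): INT 0 arrives: push (MAIN, PC=1), enter IRQ0 at PC=0 (depth now 1)
Event 3 (INT 0): INT 0 arrives: push (IRQ0, PC=0), enter IRQ0 at PC=0 (depth now 2)
Event 4 (EXEC): [IRQ0] PC=0: INC 4 -> ACC=4
Event 5 (EXEC): [IRQ0] PC=1: IRET -> resume IRQ0 at PC=0 (depth now 1)

Answer: IRQ0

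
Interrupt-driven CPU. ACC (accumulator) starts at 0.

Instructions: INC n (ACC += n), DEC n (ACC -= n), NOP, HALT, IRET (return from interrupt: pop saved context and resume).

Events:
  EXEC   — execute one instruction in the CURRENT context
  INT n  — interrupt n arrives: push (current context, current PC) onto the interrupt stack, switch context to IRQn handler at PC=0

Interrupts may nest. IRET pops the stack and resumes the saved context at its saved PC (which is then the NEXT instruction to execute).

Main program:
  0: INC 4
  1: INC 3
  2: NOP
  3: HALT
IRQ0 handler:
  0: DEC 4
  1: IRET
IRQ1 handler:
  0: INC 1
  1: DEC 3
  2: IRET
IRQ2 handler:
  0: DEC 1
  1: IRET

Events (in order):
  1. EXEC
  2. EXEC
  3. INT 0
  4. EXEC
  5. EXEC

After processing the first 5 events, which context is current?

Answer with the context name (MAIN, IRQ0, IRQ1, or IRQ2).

Answer: MAIN

Derivation:
Event 1 (EXEC): [MAIN] PC=0: INC 4 -> ACC=4
Event 2 (EXEC): [MAIN] PC=1: INC 3 -> ACC=7
Event 3 (INT 0): INT 0 arrives: push (MAIN, PC=2), enter IRQ0 at PC=0 (depth now 1)
Event 4 (EXEC): [IRQ0] PC=0: DEC 4 -> ACC=3
Event 5 (EXEC): [IRQ0] PC=1: IRET -> resume MAIN at PC=2 (depth now 0)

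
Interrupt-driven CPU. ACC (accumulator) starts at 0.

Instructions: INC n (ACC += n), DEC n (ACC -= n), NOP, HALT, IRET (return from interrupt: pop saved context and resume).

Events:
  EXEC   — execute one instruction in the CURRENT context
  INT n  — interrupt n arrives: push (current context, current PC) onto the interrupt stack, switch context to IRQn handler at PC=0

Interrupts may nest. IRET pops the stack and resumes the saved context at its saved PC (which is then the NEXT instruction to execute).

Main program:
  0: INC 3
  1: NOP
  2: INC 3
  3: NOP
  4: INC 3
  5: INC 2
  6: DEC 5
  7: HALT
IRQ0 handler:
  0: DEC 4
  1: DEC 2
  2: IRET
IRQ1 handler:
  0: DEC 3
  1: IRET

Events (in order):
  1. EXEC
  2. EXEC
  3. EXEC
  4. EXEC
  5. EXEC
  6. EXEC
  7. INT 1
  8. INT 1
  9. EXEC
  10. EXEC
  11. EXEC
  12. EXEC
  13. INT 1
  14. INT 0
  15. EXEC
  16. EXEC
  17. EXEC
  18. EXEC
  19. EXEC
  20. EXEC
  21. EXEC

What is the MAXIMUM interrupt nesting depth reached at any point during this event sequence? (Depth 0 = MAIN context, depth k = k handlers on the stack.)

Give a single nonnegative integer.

Answer: 2

Derivation:
Event 1 (EXEC): [MAIN] PC=0: INC 3 -> ACC=3 [depth=0]
Event 2 (EXEC): [MAIN] PC=1: NOP [depth=0]
Event 3 (EXEC): [MAIN] PC=2: INC 3 -> ACC=6 [depth=0]
Event 4 (EXEC): [MAIN] PC=3: NOP [depth=0]
Event 5 (EXEC): [MAIN] PC=4: INC 3 -> ACC=9 [depth=0]
Event 6 (EXEC): [MAIN] PC=5: INC 2 -> ACC=11 [depth=0]
Event 7 (INT 1): INT 1 arrives: push (MAIN, PC=6), enter IRQ1 at PC=0 (depth now 1) [depth=1]
Event 8 (INT 1): INT 1 arrives: push (IRQ1, PC=0), enter IRQ1 at PC=0 (depth now 2) [depth=2]
Event 9 (EXEC): [IRQ1] PC=0: DEC 3 -> ACC=8 [depth=2]
Event 10 (EXEC): [IRQ1] PC=1: IRET -> resume IRQ1 at PC=0 (depth now 1) [depth=1]
Event 11 (EXEC): [IRQ1] PC=0: DEC 3 -> ACC=5 [depth=1]
Event 12 (EXEC): [IRQ1] PC=1: IRET -> resume MAIN at PC=6 (depth now 0) [depth=0]
Event 13 (INT 1): INT 1 arrives: push (MAIN, PC=6), enter IRQ1 at PC=0 (depth now 1) [depth=1]
Event 14 (INT 0): INT 0 arrives: push (IRQ1, PC=0), enter IRQ0 at PC=0 (depth now 2) [depth=2]
Event 15 (EXEC): [IRQ0] PC=0: DEC 4 -> ACC=1 [depth=2]
Event 16 (EXEC): [IRQ0] PC=1: DEC 2 -> ACC=-1 [depth=2]
Event 17 (EXEC): [IRQ0] PC=2: IRET -> resume IRQ1 at PC=0 (depth now 1) [depth=1]
Event 18 (EXEC): [IRQ1] PC=0: DEC 3 -> ACC=-4 [depth=1]
Event 19 (EXEC): [IRQ1] PC=1: IRET -> resume MAIN at PC=6 (depth now 0) [depth=0]
Event 20 (EXEC): [MAIN] PC=6: DEC 5 -> ACC=-9 [depth=0]
Event 21 (EXEC): [MAIN] PC=7: HALT [depth=0]
Max depth observed: 2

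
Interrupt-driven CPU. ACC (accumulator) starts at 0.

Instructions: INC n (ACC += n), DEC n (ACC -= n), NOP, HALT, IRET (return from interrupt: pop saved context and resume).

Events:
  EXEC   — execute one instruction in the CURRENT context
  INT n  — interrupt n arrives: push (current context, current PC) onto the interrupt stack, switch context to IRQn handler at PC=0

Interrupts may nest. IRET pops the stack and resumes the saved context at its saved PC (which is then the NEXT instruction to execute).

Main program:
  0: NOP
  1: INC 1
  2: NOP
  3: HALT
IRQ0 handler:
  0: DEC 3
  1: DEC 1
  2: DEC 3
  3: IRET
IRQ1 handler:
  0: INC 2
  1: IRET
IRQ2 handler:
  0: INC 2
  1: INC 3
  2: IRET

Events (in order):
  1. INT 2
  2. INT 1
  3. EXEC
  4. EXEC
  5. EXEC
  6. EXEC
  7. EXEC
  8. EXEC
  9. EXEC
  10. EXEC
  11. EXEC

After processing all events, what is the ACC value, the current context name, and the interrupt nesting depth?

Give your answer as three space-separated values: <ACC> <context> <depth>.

Event 1 (INT 2): INT 2 arrives: push (MAIN, PC=0), enter IRQ2 at PC=0 (depth now 1)
Event 2 (INT 1): INT 1 arrives: push (IRQ2, PC=0), enter IRQ1 at PC=0 (depth now 2)
Event 3 (EXEC): [IRQ1] PC=0: INC 2 -> ACC=2
Event 4 (EXEC): [IRQ1] PC=1: IRET -> resume IRQ2 at PC=0 (depth now 1)
Event 5 (EXEC): [IRQ2] PC=0: INC 2 -> ACC=4
Event 6 (EXEC): [IRQ2] PC=1: INC 3 -> ACC=7
Event 7 (EXEC): [IRQ2] PC=2: IRET -> resume MAIN at PC=0 (depth now 0)
Event 8 (EXEC): [MAIN] PC=0: NOP
Event 9 (EXEC): [MAIN] PC=1: INC 1 -> ACC=8
Event 10 (EXEC): [MAIN] PC=2: NOP
Event 11 (EXEC): [MAIN] PC=3: HALT

Answer: 8 MAIN 0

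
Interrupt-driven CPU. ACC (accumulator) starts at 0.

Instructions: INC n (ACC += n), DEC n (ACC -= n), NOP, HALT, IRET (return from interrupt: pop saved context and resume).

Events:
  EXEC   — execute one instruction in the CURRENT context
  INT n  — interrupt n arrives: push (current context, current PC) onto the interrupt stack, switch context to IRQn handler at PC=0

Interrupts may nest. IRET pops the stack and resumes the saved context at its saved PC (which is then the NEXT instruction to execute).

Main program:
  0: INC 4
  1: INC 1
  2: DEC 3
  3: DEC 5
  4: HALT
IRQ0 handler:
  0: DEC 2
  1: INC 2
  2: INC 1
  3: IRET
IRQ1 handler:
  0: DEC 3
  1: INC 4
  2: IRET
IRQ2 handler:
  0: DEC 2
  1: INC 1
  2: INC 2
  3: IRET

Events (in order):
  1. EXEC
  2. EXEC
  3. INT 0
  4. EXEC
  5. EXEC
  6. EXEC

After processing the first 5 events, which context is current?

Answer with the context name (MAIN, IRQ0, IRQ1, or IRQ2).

Event 1 (EXEC): [MAIN] PC=0: INC 4 -> ACC=4
Event 2 (EXEC): [MAIN] PC=1: INC 1 -> ACC=5
Event 3 (INT 0): INT 0 arrives: push (MAIN, PC=2), enter IRQ0 at PC=0 (depth now 1)
Event 4 (EXEC): [IRQ0] PC=0: DEC 2 -> ACC=3
Event 5 (EXEC): [IRQ0] PC=1: INC 2 -> ACC=5

Answer: IRQ0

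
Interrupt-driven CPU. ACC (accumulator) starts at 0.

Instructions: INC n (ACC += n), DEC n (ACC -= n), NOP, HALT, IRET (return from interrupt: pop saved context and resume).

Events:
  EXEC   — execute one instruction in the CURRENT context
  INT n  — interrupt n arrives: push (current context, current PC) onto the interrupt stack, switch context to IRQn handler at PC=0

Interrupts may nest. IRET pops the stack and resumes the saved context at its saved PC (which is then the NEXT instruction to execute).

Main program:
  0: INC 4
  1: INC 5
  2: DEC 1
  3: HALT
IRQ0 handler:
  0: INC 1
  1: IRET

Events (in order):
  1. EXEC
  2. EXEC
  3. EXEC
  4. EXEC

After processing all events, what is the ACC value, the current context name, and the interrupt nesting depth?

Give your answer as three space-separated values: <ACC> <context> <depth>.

Event 1 (EXEC): [MAIN] PC=0: INC 4 -> ACC=4
Event 2 (EXEC): [MAIN] PC=1: INC 5 -> ACC=9
Event 3 (EXEC): [MAIN] PC=2: DEC 1 -> ACC=8
Event 4 (EXEC): [MAIN] PC=3: HALT

Answer: 8 MAIN 0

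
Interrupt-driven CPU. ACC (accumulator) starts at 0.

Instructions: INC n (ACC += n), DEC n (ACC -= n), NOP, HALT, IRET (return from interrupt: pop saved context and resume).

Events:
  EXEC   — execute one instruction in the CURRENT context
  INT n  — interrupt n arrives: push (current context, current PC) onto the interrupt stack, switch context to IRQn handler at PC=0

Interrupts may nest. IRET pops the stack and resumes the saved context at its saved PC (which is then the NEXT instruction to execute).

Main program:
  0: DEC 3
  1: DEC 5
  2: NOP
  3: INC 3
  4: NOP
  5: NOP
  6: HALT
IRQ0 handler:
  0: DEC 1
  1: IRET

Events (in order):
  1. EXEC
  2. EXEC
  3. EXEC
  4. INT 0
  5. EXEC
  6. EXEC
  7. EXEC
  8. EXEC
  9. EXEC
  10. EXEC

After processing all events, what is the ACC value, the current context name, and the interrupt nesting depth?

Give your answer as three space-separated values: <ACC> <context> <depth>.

Event 1 (EXEC): [MAIN] PC=0: DEC 3 -> ACC=-3
Event 2 (EXEC): [MAIN] PC=1: DEC 5 -> ACC=-8
Event 3 (EXEC): [MAIN] PC=2: NOP
Event 4 (INT 0): INT 0 arrives: push (MAIN, PC=3), enter IRQ0 at PC=0 (depth now 1)
Event 5 (EXEC): [IRQ0] PC=0: DEC 1 -> ACC=-9
Event 6 (EXEC): [IRQ0] PC=1: IRET -> resume MAIN at PC=3 (depth now 0)
Event 7 (EXEC): [MAIN] PC=3: INC 3 -> ACC=-6
Event 8 (EXEC): [MAIN] PC=4: NOP
Event 9 (EXEC): [MAIN] PC=5: NOP
Event 10 (EXEC): [MAIN] PC=6: HALT

Answer: -6 MAIN 0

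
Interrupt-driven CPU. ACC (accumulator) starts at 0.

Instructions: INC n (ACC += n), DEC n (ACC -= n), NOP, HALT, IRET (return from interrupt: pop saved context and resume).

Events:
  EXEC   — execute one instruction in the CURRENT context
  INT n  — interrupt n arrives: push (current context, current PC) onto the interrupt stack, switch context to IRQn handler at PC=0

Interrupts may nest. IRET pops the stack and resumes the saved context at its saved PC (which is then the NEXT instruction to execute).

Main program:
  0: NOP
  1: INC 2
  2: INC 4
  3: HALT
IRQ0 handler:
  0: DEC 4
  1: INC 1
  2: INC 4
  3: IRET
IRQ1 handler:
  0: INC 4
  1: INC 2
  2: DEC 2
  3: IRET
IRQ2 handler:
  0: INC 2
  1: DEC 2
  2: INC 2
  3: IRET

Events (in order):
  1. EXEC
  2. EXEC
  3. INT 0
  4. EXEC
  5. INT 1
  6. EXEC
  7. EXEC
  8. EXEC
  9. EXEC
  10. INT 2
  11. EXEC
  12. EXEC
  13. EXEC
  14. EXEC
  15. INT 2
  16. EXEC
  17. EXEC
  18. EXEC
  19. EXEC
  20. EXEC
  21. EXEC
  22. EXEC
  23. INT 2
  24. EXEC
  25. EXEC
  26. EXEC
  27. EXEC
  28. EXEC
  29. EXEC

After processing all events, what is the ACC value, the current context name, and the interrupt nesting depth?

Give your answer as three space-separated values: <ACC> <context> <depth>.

Event 1 (EXEC): [MAIN] PC=0: NOP
Event 2 (EXEC): [MAIN] PC=1: INC 2 -> ACC=2
Event 3 (INT 0): INT 0 arrives: push (MAIN, PC=2), enter IRQ0 at PC=0 (depth now 1)
Event 4 (EXEC): [IRQ0] PC=0: DEC 4 -> ACC=-2
Event 5 (INT 1): INT 1 arrives: push (IRQ0, PC=1), enter IRQ1 at PC=0 (depth now 2)
Event 6 (EXEC): [IRQ1] PC=0: INC 4 -> ACC=2
Event 7 (EXEC): [IRQ1] PC=1: INC 2 -> ACC=4
Event 8 (EXEC): [IRQ1] PC=2: DEC 2 -> ACC=2
Event 9 (EXEC): [IRQ1] PC=3: IRET -> resume IRQ0 at PC=1 (depth now 1)
Event 10 (INT 2): INT 2 arrives: push (IRQ0, PC=1), enter IRQ2 at PC=0 (depth now 2)
Event 11 (EXEC): [IRQ2] PC=0: INC 2 -> ACC=4
Event 12 (EXEC): [IRQ2] PC=1: DEC 2 -> ACC=2
Event 13 (EXEC): [IRQ2] PC=2: INC 2 -> ACC=4
Event 14 (EXEC): [IRQ2] PC=3: IRET -> resume IRQ0 at PC=1 (depth now 1)
Event 15 (INT 2): INT 2 arrives: push (IRQ0, PC=1), enter IRQ2 at PC=0 (depth now 2)
Event 16 (EXEC): [IRQ2] PC=0: INC 2 -> ACC=6
Event 17 (EXEC): [IRQ2] PC=1: DEC 2 -> ACC=4
Event 18 (EXEC): [IRQ2] PC=2: INC 2 -> ACC=6
Event 19 (EXEC): [IRQ2] PC=3: IRET -> resume IRQ0 at PC=1 (depth now 1)
Event 20 (EXEC): [IRQ0] PC=1: INC 1 -> ACC=7
Event 21 (EXEC): [IRQ0] PC=2: INC 4 -> ACC=11
Event 22 (EXEC): [IRQ0] PC=3: IRET -> resume MAIN at PC=2 (depth now 0)
Event 23 (INT 2): INT 2 arrives: push (MAIN, PC=2), enter IRQ2 at PC=0 (depth now 1)
Event 24 (EXEC): [IRQ2] PC=0: INC 2 -> ACC=13
Event 25 (EXEC): [IRQ2] PC=1: DEC 2 -> ACC=11
Event 26 (EXEC): [IRQ2] PC=2: INC 2 -> ACC=13
Event 27 (EXEC): [IRQ2] PC=3: IRET -> resume MAIN at PC=2 (depth now 0)
Event 28 (EXEC): [MAIN] PC=2: INC 4 -> ACC=17
Event 29 (EXEC): [MAIN] PC=3: HALT

Answer: 17 MAIN 0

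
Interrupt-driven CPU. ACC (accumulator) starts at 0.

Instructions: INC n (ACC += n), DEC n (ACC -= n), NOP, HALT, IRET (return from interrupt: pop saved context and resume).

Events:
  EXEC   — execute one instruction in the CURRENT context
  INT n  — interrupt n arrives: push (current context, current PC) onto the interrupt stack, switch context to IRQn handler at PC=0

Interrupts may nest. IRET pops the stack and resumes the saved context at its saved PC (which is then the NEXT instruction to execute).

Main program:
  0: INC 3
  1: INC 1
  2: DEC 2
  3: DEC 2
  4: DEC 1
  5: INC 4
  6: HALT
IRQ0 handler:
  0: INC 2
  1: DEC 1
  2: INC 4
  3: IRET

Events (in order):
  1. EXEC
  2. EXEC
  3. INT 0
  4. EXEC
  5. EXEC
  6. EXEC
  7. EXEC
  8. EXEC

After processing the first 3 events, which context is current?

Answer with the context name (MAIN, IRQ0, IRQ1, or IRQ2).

Answer: IRQ0

Derivation:
Event 1 (EXEC): [MAIN] PC=0: INC 3 -> ACC=3
Event 2 (EXEC): [MAIN] PC=1: INC 1 -> ACC=4
Event 3 (INT 0): INT 0 arrives: push (MAIN, PC=2), enter IRQ0 at PC=0 (depth now 1)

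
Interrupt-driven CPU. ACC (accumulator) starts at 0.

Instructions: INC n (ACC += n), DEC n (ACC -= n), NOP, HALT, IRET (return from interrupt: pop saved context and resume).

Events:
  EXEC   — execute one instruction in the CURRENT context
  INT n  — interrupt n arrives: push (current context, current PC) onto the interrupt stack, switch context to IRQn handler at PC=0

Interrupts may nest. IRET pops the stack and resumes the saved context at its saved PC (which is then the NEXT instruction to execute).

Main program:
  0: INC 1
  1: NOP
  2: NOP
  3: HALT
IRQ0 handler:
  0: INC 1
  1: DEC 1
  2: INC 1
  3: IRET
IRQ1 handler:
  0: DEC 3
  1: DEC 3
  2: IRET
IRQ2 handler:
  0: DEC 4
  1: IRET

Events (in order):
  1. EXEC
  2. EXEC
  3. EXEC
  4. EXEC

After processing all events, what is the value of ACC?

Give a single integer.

Event 1 (EXEC): [MAIN] PC=0: INC 1 -> ACC=1
Event 2 (EXEC): [MAIN] PC=1: NOP
Event 3 (EXEC): [MAIN] PC=2: NOP
Event 4 (EXEC): [MAIN] PC=3: HALT

Answer: 1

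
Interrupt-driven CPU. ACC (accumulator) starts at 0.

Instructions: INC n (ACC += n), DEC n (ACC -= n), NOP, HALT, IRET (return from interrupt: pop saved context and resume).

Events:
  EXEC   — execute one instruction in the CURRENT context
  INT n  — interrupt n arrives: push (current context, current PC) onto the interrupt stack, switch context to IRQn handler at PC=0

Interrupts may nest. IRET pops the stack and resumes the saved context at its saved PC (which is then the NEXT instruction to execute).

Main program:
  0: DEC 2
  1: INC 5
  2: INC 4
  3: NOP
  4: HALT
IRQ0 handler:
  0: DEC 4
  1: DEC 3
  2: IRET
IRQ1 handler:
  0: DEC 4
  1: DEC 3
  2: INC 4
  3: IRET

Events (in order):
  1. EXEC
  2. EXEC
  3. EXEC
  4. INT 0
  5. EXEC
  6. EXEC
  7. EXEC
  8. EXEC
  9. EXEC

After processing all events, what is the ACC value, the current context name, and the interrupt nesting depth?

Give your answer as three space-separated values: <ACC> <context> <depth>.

Event 1 (EXEC): [MAIN] PC=0: DEC 2 -> ACC=-2
Event 2 (EXEC): [MAIN] PC=1: INC 5 -> ACC=3
Event 3 (EXEC): [MAIN] PC=2: INC 4 -> ACC=7
Event 4 (INT 0): INT 0 arrives: push (MAIN, PC=3), enter IRQ0 at PC=0 (depth now 1)
Event 5 (EXEC): [IRQ0] PC=0: DEC 4 -> ACC=3
Event 6 (EXEC): [IRQ0] PC=1: DEC 3 -> ACC=0
Event 7 (EXEC): [IRQ0] PC=2: IRET -> resume MAIN at PC=3 (depth now 0)
Event 8 (EXEC): [MAIN] PC=3: NOP
Event 9 (EXEC): [MAIN] PC=4: HALT

Answer: 0 MAIN 0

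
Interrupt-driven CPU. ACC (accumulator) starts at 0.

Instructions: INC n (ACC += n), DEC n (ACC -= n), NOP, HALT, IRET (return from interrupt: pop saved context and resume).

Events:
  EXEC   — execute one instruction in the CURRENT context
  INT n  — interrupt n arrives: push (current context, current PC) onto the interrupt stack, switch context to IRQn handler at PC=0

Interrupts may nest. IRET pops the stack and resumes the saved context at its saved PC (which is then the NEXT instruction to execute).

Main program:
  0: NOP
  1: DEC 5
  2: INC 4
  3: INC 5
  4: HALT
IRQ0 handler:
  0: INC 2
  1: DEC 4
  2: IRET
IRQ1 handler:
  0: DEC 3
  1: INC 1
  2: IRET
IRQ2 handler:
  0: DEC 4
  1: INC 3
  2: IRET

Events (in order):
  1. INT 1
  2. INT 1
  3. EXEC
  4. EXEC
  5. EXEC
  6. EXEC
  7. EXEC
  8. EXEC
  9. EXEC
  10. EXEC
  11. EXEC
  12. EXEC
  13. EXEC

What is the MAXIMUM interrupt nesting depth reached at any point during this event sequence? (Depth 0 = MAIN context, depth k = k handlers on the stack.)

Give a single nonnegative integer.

Event 1 (INT 1): INT 1 arrives: push (MAIN, PC=0), enter IRQ1 at PC=0 (depth now 1) [depth=1]
Event 2 (INT 1): INT 1 arrives: push (IRQ1, PC=0), enter IRQ1 at PC=0 (depth now 2) [depth=2]
Event 3 (EXEC): [IRQ1] PC=0: DEC 3 -> ACC=-3 [depth=2]
Event 4 (EXEC): [IRQ1] PC=1: INC 1 -> ACC=-2 [depth=2]
Event 5 (EXEC): [IRQ1] PC=2: IRET -> resume IRQ1 at PC=0 (depth now 1) [depth=1]
Event 6 (EXEC): [IRQ1] PC=0: DEC 3 -> ACC=-5 [depth=1]
Event 7 (EXEC): [IRQ1] PC=1: INC 1 -> ACC=-4 [depth=1]
Event 8 (EXEC): [IRQ1] PC=2: IRET -> resume MAIN at PC=0 (depth now 0) [depth=0]
Event 9 (EXEC): [MAIN] PC=0: NOP [depth=0]
Event 10 (EXEC): [MAIN] PC=1: DEC 5 -> ACC=-9 [depth=0]
Event 11 (EXEC): [MAIN] PC=2: INC 4 -> ACC=-5 [depth=0]
Event 12 (EXEC): [MAIN] PC=3: INC 5 -> ACC=0 [depth=0]
Event 13 (EXEC): [MAIN] PC=4: HALT [depth=0]
Max depth observed: 2

Answer: 2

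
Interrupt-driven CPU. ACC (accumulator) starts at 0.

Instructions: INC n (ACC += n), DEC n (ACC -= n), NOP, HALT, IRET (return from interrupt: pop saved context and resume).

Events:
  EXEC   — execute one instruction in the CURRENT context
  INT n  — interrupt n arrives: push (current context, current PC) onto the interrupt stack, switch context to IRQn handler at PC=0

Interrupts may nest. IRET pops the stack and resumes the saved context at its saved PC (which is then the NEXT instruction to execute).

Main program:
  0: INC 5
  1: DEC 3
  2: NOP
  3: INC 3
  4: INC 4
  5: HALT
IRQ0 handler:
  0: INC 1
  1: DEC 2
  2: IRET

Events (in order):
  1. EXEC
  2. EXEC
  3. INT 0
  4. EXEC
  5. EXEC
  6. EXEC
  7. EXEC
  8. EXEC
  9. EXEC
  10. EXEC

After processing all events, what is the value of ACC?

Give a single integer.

Event 1 (EXEC): [MAIN] PC=0: INC 5 -> ACC=5
Event 2 (EXEC): [MAIN] PC=1: DEC 3 -> ACC=2
Event 3 (INT 0): INT 0 arrives: push (MAIN, PC=2), enter IRQ0 at PC=0 (depth now 1)
Event 4 (EXEC): [IRQ0] PC=0: INC 1 -> ACC=3
Event 5 (EXEC): [IRQ0] PC=1: DEC 2 -> ACC=1
Event 6 (EXEC): [IRQ0] PC=2: IRET -> resume MAIN at PC=2 (depth now 0)
Event 7 (EXEC): [MAIN] PC=2: NOP
Event 8 (EXEC): [MAIN] PC=3: INC 3 -> ACC=4
Event 9 (EXEC): [MAIN] PC=4: INC 4 -> ACC=8
Event 10 (EXEC): [MAIN] PC=5: HALT

Answer: 8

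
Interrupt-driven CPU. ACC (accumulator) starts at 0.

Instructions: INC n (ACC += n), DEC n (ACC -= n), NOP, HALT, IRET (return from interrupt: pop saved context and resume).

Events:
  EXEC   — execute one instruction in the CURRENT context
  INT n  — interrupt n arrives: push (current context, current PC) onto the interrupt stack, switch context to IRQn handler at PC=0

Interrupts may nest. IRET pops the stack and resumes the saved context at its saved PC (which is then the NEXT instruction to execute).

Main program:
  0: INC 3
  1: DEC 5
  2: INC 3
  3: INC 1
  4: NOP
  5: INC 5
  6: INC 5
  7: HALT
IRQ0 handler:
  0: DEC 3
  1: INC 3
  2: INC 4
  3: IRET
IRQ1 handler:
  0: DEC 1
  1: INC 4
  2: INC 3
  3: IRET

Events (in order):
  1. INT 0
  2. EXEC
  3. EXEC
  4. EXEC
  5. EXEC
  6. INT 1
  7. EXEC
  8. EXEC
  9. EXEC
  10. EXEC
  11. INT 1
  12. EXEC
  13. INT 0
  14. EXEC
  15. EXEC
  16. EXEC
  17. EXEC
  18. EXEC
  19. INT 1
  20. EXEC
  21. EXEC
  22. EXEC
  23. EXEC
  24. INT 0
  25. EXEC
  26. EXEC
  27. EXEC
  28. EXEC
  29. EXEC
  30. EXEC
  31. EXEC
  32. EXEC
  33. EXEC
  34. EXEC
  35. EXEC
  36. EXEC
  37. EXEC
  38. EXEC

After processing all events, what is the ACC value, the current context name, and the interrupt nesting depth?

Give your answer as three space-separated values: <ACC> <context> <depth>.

Answer: 42 MAIN 0

Derivation:
Event 1 (INT 0): INT 0 arrives: push (MAIN, PC=0), enter IRQ0 at PC=0 (depth now 1)
Event 2 (EXEC): [IRQ0] PC=0: DEC 3 -> ACC=-3
Event 3 (EXEC): [IRQ0] PC=1: INC 3 -> ACC=0
Event 4 (EXEC): [IRQ0] PC=2: INC 4 -> ACC=4
Event 5 (EXEC): [IRQ0] PC=3: IRET -> resume MAIN at PC=0 (depth now 0)
Event 6 (INT 1): INT 1 arrives: push (MAIN, PC=0), enter IRQ1 at PC=0 (depth now 1)
Event 7 (EXEC): [IRQ1] PC=0: DEC 1 -> ACC=3
Event 8 (EXEC): [IRQ1] PC=1: INC 4 -> ACC=7
Event 9 (EXEC): [IRQ1] PC=2: INC 3 -> ACC=10
Event 10 (EXEC): [IRQ1] PC=3: IRET -> resume MAIN at PC=0 (depth now 0)
Event 11 (INT 1): INT 1 arrives: push (MAIN, PC=0), enter IRQ1 at PC=0 (depth now 1)
Event 12 (EXEC): [IRQ1] PC=0: DEC 1 -> ACC=9
Event 13 (INT 0): INT 0 arrives: push (IRQ1, PC=1), enter IRQ0 at PC=0 (depth now 2)
Event 14 (EXEC): [IRQ0] PC=0: DEC 3 -> ACC=6
Event 15 (EXEC): [IRQ0] PC=1: INC 3 -> ACC=9
Event 16 (EXEC): [IRQ0] PC=2: INC 4 -> ACC=13
Event 17 (EXEC): [IRQ0] PC=3: IRET -> resume IRQ1 at PC=1 (depth now 1)
Event 18 (EXEC): [IRQ1] PC=1: INC 4 -> ACC=17
Event 19 (INT 1): INT 1 arrives: push (IRQ1, PC=2), enter IRQ1 at PC=0 (depth now 2)
Event 20 (EXEC): [IRQ1] PC=0: DEC 1 -> ACC=16
Event 21 (EXEC): [IRQ1] PC=1: INC 4 -> ACC=20
Event 22 (EXEC): [IRQ1] PC=2: INC 3 -> ACC=23
Event 23 (EXEC): [IRQ1] PC=3: IRET -> resume IRQ1 at PC=2 (depth now 1)
Event 24 (INT 0): INT 0 arrives: push (IRQ1, PC=2), enter IRQ0 at PC=0 (depth now 2)
Event 25 (EXEC): [IRQ0] PC=0: DEC 3 -> ACC=20
Event 26 (EXEC): [IRQ0] PC=1: INC 3 -> ACC=23
Event 27 (EXEC): [IRQ0] PC=2: INC 4 -> ACC=27
Event 28 (EXEC): [IRQ0] PC=3: IRET -> resume IRQ1 at PC=2 (depth now 1)
Event 29 (EXEC): [IRQ1] PC=2: INC 3 -> ACC=30
Event 30 (EXEC): [IRQ1] PC=3: IRET -> resume MAIN at PC=0 (depth now 0)
Event 31 (EXEC): [MAIN] PC=0: INC 3 -> ACC=33
Event 32 (EXEC): [MAIN] PC=1: DEC 5 -> ACC=28
Event 33 (EXEC): [MAIN] PC=2: INC 3 -> ACC=31
Event 34 (EXEC): [MAIN] PC=3: INC 1 -> ACC=32
Event 35 (EXEC): [MAIN] PC=4: NOP
Event 36 (EXEC): [MAIN] PC=5: INC 5 -> ACC=37
Event 37 (EXEC): [MAIN] PC=6: INC 5 -> ACC=42
Event 38 (EXEC): [MAIN] PC=7: HALT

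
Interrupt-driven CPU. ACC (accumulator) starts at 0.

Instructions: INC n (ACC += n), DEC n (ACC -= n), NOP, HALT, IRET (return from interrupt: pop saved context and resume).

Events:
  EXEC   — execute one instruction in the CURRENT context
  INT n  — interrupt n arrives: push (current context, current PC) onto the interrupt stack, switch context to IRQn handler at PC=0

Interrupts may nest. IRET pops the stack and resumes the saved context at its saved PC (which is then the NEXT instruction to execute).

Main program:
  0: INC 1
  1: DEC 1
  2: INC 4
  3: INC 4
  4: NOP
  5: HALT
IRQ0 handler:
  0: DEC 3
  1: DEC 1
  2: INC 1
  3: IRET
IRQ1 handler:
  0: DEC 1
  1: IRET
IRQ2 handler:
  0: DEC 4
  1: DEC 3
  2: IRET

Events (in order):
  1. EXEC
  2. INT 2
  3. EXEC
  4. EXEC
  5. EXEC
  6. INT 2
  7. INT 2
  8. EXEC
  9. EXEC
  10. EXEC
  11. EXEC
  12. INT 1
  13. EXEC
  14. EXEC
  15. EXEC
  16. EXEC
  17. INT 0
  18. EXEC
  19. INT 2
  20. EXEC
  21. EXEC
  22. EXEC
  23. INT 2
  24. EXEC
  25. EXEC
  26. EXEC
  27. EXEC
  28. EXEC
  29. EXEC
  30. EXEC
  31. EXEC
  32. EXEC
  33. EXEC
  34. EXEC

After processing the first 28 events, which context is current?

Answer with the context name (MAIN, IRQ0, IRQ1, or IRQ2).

Answer: IRQ0

Derivation:
Event 1 (EXEC): [MAIN] PC=0: INC 1 -> ACC=1
Event 2 (INT 2): INT 2 arrives: push (MAIN, PC=1), enter IRQ2 at PC=0 (depth now 1)
Event 3 (EXEC): [IRQ2] PC=0: DEC 4 -> ACC=-3
Event 4 (EXEC): [IRQ2] PC=1: DEC 3 -> ACC=-6
Event 5 (EXEC): [IRQ2] PC=2: IRET -> resume MAIN at PC=1 (depth now 0)
Event 6 (INT 2): INT 2 arrives: push (MAIN, PC=1), enter IRQ2 at PC=0 (depth now 1)
Event 7 (INT 2): INT 2 arrives: push (IRQ2, PC=0), enter IRQ2 at PC=0 (depth now 2)
Event 8 (EXEC): [IRQ2] PC=0: DEC 4 -> ACC=-10
Event 9 (EXEC): [IRQ2] PC=1: DEC 3 -> ACC=-13
Event 10 (EXEC): [IRQ2] PC=2: IRET -> resume IRQ2 at PC=0 (depth now 1)
Event 11 (EXEC): [IRQ2] PC=0: DEC 4 -> ACC=-17
Event 12 (INT 1): INT 1 arrives: push (IRQ2, PC=1), enter IRQ1 at PC=0 (depth now 2)
Event 13 (EXEC): [IRQ1] PC=0: DEC 1 -> ACC=-18
Event 14 (EXEC): [IRQ1] PC=1: IRET -> resume IRQ2 at PC=1 (depth now 1)
Event 15 (EXEC): [IRQ2] PC=1: DEC 3 -> ACC=-21
Event 16 (EXEC): [IRQ2] PC=2: IRET -> resume MAIN at PC=1 (depth now 0)
Event 17 (INT 0): INT 0 arrives: push (MAIN, PC=1), enter IRQ0 at PC=0 (depth now 1)
Event 18 (EXEC): [IRQ0] PC=0: DEC 3 -> ACC=-24
Event 19 (INT 2): INT 2 arrives: push (IRQ0, PC=1), enter IRQ2 at PC=0 (depth now 2)
Event 20 (EXEC): [IRQ2] PC=0: DEC 4 -> ACC=-28
Event 21 (EXEC): [IRQ2] PC=1: DEC 3 -> ACC=-31
Event 22 (EXEC): [IRQ2] PC=2: IRET -> resume IRQ0 at PC=1 (depth now 1)
Event 23 (INT 2): INT 2 arrives: push (IRQ0, PC=1), enter IRQ2 at PC=0 (depth now 2)
Event 24 (EXEC): [IRQ2] PC=0: DEC 4 -> ACC=-35
Event 25 (EXEC): [IRQ2] PC=1: DEC 3 -> ACC=-38
Event 26 (EXEC): [IRQ2] PC=2: IRET -> resume IRQ0 at PC=1 (depth now 1)
Event 27 (EXEC): [IRQ0] PC=1: DEC 1 -> ACC=-39
Event 28 (EXEC): [IRQ0] PC=2: INC 1 -> ACC=-38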